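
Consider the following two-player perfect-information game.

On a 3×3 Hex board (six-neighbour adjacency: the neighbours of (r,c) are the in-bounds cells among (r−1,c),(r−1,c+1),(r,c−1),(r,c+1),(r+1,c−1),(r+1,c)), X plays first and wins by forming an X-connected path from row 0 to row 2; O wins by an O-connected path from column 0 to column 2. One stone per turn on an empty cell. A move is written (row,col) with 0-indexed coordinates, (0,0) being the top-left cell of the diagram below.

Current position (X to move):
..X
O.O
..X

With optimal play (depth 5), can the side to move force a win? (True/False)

[..X/O.O/..X] X move#1: (0,0):-1/X.X/O.O/..X, (0,1):-1/.XX/O.O/..X, (1,1):+1/..X/OXO/..X*, (2,0):-1/..X/O.O/X.X, (2,1):-1/..X/O.O/.XX
[..X/OXO/..X] O move#2: (0,0):-1/O.X/OXO/..X*, (0,1):-1/.OX/OXO/..X, (2,0):-1/..X/OXO/O.X, (2,1):-1/..X/OXO/.OX
[O.X/OXO/..X] X move#3: (0,1):+1/OXX/OXO/..X*, (2,0):+1/O.X/OXO/X.X, (2,1):+1/O.X/OXO/.XX
[OXX/OXO/..X] O move#4: (2,0):-1/OXX/OXO/O.X*, (2,1):-1/OXX/OXO/.OX
[OXX/OXO/O.X] X move#5: (2,1):+1/OXX/OXO/OXX*
[OXX/OXO/OXX] end (terminal -1, O#6); searched ..X/O.O/..X to 5

X winning at [..X/O.O/..X]: True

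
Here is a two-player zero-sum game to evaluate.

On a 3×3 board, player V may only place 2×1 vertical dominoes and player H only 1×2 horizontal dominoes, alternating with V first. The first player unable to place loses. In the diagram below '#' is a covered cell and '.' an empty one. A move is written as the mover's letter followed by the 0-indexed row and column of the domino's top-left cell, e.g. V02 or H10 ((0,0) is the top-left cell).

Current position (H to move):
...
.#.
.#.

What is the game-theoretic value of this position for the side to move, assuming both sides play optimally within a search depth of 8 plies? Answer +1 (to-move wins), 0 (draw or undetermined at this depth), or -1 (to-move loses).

[.../.#./.#.] H move#1: H00:-1/##./.#./.#.*, H01:-1/.##/.#./.#.
[##./.#./.#.] V move#2: V02:+1/###/.##/.#.*, V10:+1/##./##./##., V12:+1/##./.##/.##
[###/.##/.#.] end (terminal -1, H#3); searched .../.#./.#. to 8

value(.../.#./.#., H) = -1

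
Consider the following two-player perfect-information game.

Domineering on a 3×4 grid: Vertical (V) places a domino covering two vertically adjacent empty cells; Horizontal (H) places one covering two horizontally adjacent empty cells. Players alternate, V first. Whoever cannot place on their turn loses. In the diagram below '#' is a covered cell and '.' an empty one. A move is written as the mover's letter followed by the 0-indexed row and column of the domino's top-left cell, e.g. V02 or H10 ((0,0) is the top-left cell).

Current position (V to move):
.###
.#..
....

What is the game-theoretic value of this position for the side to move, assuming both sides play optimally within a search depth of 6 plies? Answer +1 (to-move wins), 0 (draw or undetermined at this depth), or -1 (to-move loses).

value(.###/.#../...., V) = +1

p1 V@[.###/.#../....]: V00[####/##../....]-1 V10[.###/##../#...]-1 V12[.###/.##./..#.]+1* V13[.###/.#.#/...#]+1
p2 H@[.###/.##./..#.]: H20[.###/.##./###.]-1*
p3 V@[.###/.##./###.]: V00[####/###./###.]+1* V13[.###/.###/####]+1
p4 H@[####/###./###.] terminal -1; root [.###/.#../....] d6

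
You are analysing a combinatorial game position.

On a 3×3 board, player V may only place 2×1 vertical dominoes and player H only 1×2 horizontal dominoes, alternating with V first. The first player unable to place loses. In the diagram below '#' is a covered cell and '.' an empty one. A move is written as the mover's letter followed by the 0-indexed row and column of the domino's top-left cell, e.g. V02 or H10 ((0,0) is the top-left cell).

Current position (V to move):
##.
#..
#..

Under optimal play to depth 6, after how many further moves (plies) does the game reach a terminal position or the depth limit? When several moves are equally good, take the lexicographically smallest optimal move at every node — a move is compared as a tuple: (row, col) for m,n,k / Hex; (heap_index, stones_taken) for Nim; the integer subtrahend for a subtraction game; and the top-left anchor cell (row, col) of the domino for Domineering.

[##./#../#..] V move#1: V02:-1/###/#.#/#.., V11:+1/##./##./##.*, V12:+1/##./#.#/#.#
[##./##./##.] end (terminal -1, H#2); searched ##./#../#.. to 6

PV length from [##./#../#..]: 1 ply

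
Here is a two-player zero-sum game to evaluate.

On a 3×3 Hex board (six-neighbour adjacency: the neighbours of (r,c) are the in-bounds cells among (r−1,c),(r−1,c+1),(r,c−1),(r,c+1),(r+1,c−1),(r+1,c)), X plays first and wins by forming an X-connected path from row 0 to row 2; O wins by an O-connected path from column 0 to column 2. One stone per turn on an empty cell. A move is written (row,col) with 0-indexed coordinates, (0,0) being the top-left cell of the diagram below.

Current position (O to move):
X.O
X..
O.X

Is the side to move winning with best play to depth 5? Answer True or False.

O winning at [X.O/X../O.X]: True

[X.O/X../O.X] O move#1: (0,1):-1/XOO/X../O.X, (1,1):+1/X.O/XO./O.X*, (1,2):+1/X.O/X.O/O.X, (2,1):+1/X.O/X../OOX
[X.O/XO./O.X] end (terminal -1, X#2); searched X.O/X../O.X to 5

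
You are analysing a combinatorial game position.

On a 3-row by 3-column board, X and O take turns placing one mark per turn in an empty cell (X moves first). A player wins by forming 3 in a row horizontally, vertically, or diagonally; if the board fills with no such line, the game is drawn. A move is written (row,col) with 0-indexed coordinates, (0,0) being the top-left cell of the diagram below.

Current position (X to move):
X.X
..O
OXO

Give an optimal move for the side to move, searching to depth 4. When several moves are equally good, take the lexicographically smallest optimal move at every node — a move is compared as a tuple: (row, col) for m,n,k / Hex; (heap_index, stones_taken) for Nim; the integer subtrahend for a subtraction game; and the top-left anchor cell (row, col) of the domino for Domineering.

X's best at [X.X/..O/OXO]: (0,1)

ply 1, X at X.X/..O/OXO | (0,1)=+1→XXX/..O/OXO*; (1,0)=+0→X.X/X.O/OXO; (1,1)=+0→X.X/.XO/OXO
ply 2: XXX/..O/OXO is terminal -1 (O); from X.X/..O/OXO depth 4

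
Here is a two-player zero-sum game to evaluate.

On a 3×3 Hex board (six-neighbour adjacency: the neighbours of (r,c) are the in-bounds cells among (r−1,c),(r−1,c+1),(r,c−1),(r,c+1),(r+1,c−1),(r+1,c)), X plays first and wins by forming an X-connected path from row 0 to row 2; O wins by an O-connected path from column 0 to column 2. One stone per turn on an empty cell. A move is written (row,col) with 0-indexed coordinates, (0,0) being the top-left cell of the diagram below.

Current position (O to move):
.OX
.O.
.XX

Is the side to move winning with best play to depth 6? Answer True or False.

p1 O@[.OX/.O./.XX]: (0,0)[OOX/.O./.XX]-1 (1,0)[.OX/OO./.XX]-1 (1,2)[.OX/.OO/.XX]+1* (2,0)[.OX/.O./OXX]-1
p2 X@[.OX/.OO/.XX]: (0,0)[XOX/.OO/.XX]-1* (1,0)[.OX/XOO/.XX]-1 (2,0)[.OX/.OO/XXX]-1
p3 O@[XOX/.OO/.XX]: (1,0)[XOX/OOO/.XX]+1* (2,0)[XOX/.OO/OXX]+1
p4 X@[XOX/OOO/.XX] terminal -1; root [.OX/.O./.XX] d6

O winning at [.OX/.O./.XX]: True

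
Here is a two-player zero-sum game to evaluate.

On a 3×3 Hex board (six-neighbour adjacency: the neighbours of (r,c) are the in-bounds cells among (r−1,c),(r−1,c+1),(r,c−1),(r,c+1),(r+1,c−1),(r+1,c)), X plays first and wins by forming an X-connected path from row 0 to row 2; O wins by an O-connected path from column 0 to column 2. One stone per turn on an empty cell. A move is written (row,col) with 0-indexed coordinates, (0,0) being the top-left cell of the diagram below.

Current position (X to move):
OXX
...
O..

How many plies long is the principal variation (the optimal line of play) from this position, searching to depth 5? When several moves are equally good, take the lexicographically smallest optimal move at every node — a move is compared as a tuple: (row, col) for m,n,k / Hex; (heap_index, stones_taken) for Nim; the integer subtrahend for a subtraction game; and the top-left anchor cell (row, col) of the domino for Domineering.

ply 1, X at OXX/.../O.. | (1,0)=-1→OXX/X../O..; (1,1)=-1→OXX/.X./O..; (1,2)=+1→OXX/..X/O..*; (2,1)=+1→OXX/.../OX.; (2,2)=-1→OXX/.../O.X
ply 2, O at OXX/..X/O.. | (1,0)=-1→OXX/O.X/O..*; (1,1)=-1→OXX/.OX/O..; (2,1)=-1→OXX/..X/OO.; (2,2)=-1→OXX/..X/O.O
ply 3, X at OXX/O.X/O.. | (1,1)=+1→OXX/OXX/O..*; (2,1)=+1→OXX/O.X/OX.; (2,2)=+1→OXX/O.X/O.X
ply 4, O at OXX/OXX/O.. | (2,1)=-1→OXX/OXX/OO.*; (2,2)=-1→OXX/OXX/O.O
ply 5, X at OXX/OXX/OO. | (2,2)=+1→OXX/OXX/OOX*
ply 6: OXX/OXX/OOX is terminal -1 (O); from OXX/.../O.. depth 5

PV length from [OXX/.../O..]: 5 plies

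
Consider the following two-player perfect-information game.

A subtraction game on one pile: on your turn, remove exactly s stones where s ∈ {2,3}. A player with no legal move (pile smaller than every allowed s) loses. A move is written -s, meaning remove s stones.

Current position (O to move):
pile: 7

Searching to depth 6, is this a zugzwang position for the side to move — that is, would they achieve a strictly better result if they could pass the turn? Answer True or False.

zugzwang(7, O) = False

ply 1, O at 7 | -2=+1→5*; -3=-1→4
ply 2, X at 5 | -2=-1→3*; -3=-1→2
ply 3, O at 3 | -2=+1→1*; -3=+1→0
ply 4: 1 is terminal -1 (X); from 7 depth 6
if O skipped the turn, X would face:
~ ply 1, X at 7 | -2=+1→5*; -3=-1→4
~ ply 2, O at 5 | -2=-1→3*; -3=-1→2
~ ply 3, X at 3 | -2=+1→1*; -3=+1→0
~ ply 4: 1 is terminal -1 (O); from 7 depth 6
compare (O): move=+1 vs pass=-1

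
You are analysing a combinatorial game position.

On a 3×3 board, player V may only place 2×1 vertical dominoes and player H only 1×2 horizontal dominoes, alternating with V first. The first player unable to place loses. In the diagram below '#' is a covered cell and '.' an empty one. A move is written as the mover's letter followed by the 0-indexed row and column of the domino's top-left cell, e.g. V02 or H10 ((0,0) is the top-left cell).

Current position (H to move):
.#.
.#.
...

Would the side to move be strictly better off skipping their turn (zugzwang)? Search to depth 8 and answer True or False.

p1 H@[.#./.#./...]: H20[.#./.#./##.]-1* H21[.#./.#./.##]-1
p2 V@[.#./.#./##.]: V00[##./##./##.]+1* V02[.##/.##/##.]+1 V12[.#./.##/###]+1
p3 H@[##./##./##.] terminal -1; root [.#./.#./...] d8
pass branch (V moves first from the same position):
  | p1 V@[.#./.#./...]: V00[##./##./...]+1* V02[.##/.##/...]+1 V10[.#./##./#..]+1 V12[.#./.##/..#]+1
  | p2 H@[##./##./...]: H20[##./##./##.]-1* H21[##./##./.##]-1
  | p3 V@[##./##./##.]: V02[###/###/##.]+1* V12[##./###/###]+1
  | p4 H@[###/###/##.] terminal -1; root [.#./.#./...] d8
H moving scores -1; H passing scores -1

zugzwang(.#./.#./..., H) = False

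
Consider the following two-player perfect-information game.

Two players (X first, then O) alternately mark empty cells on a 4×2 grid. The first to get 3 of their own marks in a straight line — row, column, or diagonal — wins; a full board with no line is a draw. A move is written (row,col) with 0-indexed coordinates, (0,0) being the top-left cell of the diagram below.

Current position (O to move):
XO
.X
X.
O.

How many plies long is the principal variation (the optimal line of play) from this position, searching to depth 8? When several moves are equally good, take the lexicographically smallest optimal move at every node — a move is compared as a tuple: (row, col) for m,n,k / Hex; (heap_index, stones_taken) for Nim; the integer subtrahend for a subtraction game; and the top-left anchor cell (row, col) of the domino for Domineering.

PV length from [XO/.X/X./O.]: 3 plies

p1 O@[XO/.X/X./O.]: (1,0)[XO/OX/X./O.]+0* (2,1)[XO/.X/XO/O.]-1 (3,1)[XO/.X/X./OO]-1
p2 X@[XO/OX/X./O.]: (2,1)[XO/OX/XX/O.]+0* (3,1)[XO/OX/X./OX]+0
p3 O@[XO/OX/XX/O.]: (3,1)[XO/OX/XX/OO]+0*
p4 X@[XO/OX/XX/OO] terminal +0; root [XO/.X/X./O.] d8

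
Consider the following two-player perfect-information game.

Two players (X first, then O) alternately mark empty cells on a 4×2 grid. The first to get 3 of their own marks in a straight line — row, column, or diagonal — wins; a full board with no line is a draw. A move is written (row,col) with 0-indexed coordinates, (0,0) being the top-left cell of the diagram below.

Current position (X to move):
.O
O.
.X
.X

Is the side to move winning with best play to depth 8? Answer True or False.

[.O/O./.X/.X] X move#1: (0,0):+0/XO/O./.X/.X, (1,1):+1/.O/OX/.X/.X*, (2,0):+0/.O/O./XX/.X, (3,0):+0/.O/O./.X/XX
[.O/OX/.X/.X] end (terminal -1, O#2); searched .O/O./.X/.X to 8

X winning at [.O/O./.X/.X]: True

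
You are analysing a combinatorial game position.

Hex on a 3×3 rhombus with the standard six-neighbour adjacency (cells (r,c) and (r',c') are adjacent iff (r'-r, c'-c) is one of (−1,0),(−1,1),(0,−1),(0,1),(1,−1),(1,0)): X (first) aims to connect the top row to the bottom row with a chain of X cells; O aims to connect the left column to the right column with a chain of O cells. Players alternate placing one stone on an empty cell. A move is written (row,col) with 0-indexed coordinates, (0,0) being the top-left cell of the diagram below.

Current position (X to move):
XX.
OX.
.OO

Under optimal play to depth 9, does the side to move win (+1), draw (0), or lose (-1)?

value(XX./OX./.OO, X) = +1

[XX./OX./.OO] X move#1: (0,2):-1/XXX/OX./.OO, (1,2):-1/XX./OXX/.OO, (2,0):+1/XX./OX./XOO*
[XX./OX./XOO] end (terminal -1, O#2); searched XX./OX./.OO to 9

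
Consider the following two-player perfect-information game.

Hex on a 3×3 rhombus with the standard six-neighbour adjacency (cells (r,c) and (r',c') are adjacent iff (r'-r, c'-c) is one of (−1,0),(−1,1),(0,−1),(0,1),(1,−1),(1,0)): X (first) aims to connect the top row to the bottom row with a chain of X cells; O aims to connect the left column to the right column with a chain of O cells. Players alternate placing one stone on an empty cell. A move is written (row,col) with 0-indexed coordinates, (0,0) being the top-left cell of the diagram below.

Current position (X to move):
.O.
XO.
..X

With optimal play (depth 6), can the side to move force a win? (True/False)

ply 1, X at .O./XO./..X | (0,0)=-1→XO./XO./..X*; (0,2)=-1→.OX/XO./..X; (1,2)=-1→.O./XOX/..X; (2,0)=-1→.O./XO./X.X; (2,1)=-1→.O./XO./.XX
ply 2, O at XO./XO./..X | (0,2)=-1→XOO/XO./..X; (1,2)=-1→XO./XOO/..X; (2,0)=+1→XO./XO./O.X*; (2,1)=-1→XO./XO./.OX
ply 3, X at XO./XO./O.X | (0,2)=-1→XOX/XO./O.X*; (1,2)=-1→XO./XOX/O.X; (2,1)=-1→XO./XO./OXX
ply 4, O at XOX/XO./O.X | (1,2)=+1→XOX/XOO/O.X*; (2,1)=-1→XOX/XO./OOX
ply 5: XOX/XOO/O.X is terminal -1 (X); from .O./XO./..X depth 6

X winning at [.O./XO./..X]: False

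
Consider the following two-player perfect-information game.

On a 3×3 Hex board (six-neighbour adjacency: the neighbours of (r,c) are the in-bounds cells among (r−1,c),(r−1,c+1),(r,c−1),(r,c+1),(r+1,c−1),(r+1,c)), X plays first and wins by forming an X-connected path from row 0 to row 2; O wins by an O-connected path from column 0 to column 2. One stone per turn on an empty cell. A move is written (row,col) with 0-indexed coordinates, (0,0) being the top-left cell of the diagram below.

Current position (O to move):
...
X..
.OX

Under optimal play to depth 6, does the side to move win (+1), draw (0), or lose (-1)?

p1 O@[.../X../.OX]: (0,0)[O../X../.OX]-1* (0,1)[.O./X../.OX]-1 (0,2)[..O/X../.OX]-1 (1,1)[.../XO./.OX]-1 (1,2)[.../X.O/.OX]-1 (2,0)[.../X../OOX]-1
p2 X@[O../X../.OX]: (0,1)[OX./X../.OX]+1* (0,2)[O.X/X../.OX]+1 (1,1)[O../XX./.OX]+1 (1,2)[O../X.X/.OX]+1 (2,0)[O../X../XOX]+1
p3 O@[OX./X../.OX]: (0,2)[OXO/X../.OX]-1* (1,1)[OX./XO./.OX]-1 (1,2)[OX./X.O/.OX]-1 (2,0)[OX./X../OOX]-1
p4 X@[OXO/X../.OX]: (1,1)[OXO/XX./.OX]+1* (1,2)[OXO/X.X/.OX]+1 (2,0)[OXO/X../XOX]+1
p5 O@[OXO/XX./.OX]: (1,2)[OXO/XXO/.OX]-1* (2,0)[OXO/XX./OOX]-1
p6 X@[OXO/XXO/.OX]: (2,0)[OXO/XXO/XOX]+1*
p7 O@[OXO/XXO/XOX] terminal -1; root [.../X../.OX] d6

value(.../X../.OX, O) = -1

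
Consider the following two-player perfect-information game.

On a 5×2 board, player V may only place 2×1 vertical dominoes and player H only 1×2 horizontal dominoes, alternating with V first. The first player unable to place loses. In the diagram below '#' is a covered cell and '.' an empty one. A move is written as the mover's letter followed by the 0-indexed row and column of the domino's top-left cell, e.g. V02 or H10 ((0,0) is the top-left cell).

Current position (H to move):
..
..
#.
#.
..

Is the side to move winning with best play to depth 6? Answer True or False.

H winning at [../../#./#./..]: True

ply 1, H at ../../#./#./.. | H00=+1→##/../#./#./..*; H10=+1→../##/#./#./..; H40=-1→../../#./#./##
ply 2, V at ##/../#./#./.. | V11=-1→##/.#/##/#./..*; V21=-1→##/../##/##/..; V31=-1→##/../#./##/.#
ply 3, H at ##/.#/##/#./.. | H40=+1→##/.#/##/#./##*
ply 4: ##/.#/##/#./## is terminal -1 (V); from ../../#./#./.. depth 6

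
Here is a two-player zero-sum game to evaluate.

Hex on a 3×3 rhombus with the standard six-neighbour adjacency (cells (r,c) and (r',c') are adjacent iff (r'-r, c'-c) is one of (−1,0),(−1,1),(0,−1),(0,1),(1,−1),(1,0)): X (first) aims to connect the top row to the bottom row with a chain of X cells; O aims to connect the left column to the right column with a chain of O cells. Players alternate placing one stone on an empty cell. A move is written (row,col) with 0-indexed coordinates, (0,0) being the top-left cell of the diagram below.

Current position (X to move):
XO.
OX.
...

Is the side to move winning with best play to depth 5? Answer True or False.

X winning at [XO./OX./...]: True

p1 X@[XO./OX./...]: (0,2)[XOX/OX./...]+1* (1,2)[XO./OXX/...]-1 (2,0)[XO./OX./X..]-1 (2,1)[XO./OX./.X.]-1 (2,2)[XO./OX./..X]-1
p2 O@[XOX/OX./...]: (1,2)[XOX/OXO/...]-1* (2,0)[XOX/OX./O..]-1 (2,1)[XOX/OX./.O.]-1 (2,2)[XOX/OX./..O]-1
p3 X@[XOX/OXO/...]: (2,0)[XOX/OXO/X..]+1* (2,1)[XOX/OXO/.X.]+1 (2,2)[XOX/OXO/..X]+1
p4 O@[XOX/OXO/X..] terminal -1; root [XO./OX./...] d5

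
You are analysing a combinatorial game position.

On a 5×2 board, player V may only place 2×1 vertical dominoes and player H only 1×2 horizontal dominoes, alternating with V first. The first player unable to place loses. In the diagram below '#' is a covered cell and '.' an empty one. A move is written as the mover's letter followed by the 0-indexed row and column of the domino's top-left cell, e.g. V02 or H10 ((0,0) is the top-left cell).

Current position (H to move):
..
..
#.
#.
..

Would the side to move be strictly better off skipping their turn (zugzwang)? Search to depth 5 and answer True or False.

zugzwang(../../#./#./.., H) = False

ply 1, H at ../../#./#./.. | H00=+1→##/../#./#./..*; H10=+1→../##/#./#./..; H40=-1→../../#./#./##
ply 2, V at ##/../#./#./.. | V11=-1→##/.#/##/#./..*; V21=-1→##/../##/##/..; V31=-1→##/../#./##/.#
ply 3, H at ##/.#/##/#./.. | H40=+1→##/.#/##/#./##*
ply 4: ##/.#/##/#./## is terminal -1 (V); from ../../#./#./.. depth 5
suppose H passes — search the same position with V to move:
pass> ply 1, V at ../../#./#./.. | V00=+1→#./#./#./#./..*; V01=+1→.#/.#/#./#./..; V11=+1→../.#/##/#./..; V21=-1→../../##/##/..; V31=-1→../../#./##/.#
pass> ply 2, H at #./#./#./#./.. | H40=-1→#./#./#./#./##*
pass> ply 3, V at #./#./#./#./## | V01=+1→##/##/#./#./##*; V11=+1→#./##/##/#./##; V21=+1→#./#./##/##/##
pass> ply 4: ##/##/#./#./## is terminal -1 (H); from ../../#./#./.. depth 5
for H: play +1, pass -1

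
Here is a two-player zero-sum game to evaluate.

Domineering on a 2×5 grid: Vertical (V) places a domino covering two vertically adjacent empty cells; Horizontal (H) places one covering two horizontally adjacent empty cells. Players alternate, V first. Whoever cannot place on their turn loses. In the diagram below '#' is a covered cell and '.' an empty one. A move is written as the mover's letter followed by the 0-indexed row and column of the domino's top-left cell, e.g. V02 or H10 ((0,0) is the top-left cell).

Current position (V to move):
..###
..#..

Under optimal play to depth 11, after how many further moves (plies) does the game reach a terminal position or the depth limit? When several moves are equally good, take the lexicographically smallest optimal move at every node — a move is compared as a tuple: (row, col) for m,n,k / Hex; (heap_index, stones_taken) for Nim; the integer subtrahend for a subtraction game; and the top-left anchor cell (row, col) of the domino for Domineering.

ply 1, V at ..###/..#.. | V00=+1→#.###/#.#..*; V01=+1→.####/.##..
ply 2, H at #.###/#.#.. | H13=-1→#.###/#.###*
ply 3, V at #.###/#.### | V01=+1→#####/#####*
ply 4: #####/##### is terminal -1 (H); from ..###/..#.. depth 11

PV length from [..###/..#..]: 3 plies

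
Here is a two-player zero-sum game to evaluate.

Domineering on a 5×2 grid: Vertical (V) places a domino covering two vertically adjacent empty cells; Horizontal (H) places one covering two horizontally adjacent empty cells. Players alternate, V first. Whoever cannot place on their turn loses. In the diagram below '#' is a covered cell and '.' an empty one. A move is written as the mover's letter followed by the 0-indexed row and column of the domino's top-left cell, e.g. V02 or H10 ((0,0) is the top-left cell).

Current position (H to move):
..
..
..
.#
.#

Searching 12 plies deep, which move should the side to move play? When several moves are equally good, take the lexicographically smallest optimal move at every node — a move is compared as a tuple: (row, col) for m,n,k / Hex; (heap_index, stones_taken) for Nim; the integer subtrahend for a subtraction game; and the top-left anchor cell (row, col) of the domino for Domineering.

p1 H@[../../../.#/.#]: H00[##/../../.#/.#]-1 H10[../##/../.#/.#]+1* H20[../../##/.#/.#]-1
p2 V@[../##/../.#/.#]: V20[../##/#./##/.#]-1* V30[../##/../##/##]-1
p3 H@[../##/#./##/.#]: H00[##/##/#./##/.#]+1*
p4 V@[##/##/#./##/.#] terminal -1; root [../../../.#/.#] d12

H's best at [../../../.#/.#]: H10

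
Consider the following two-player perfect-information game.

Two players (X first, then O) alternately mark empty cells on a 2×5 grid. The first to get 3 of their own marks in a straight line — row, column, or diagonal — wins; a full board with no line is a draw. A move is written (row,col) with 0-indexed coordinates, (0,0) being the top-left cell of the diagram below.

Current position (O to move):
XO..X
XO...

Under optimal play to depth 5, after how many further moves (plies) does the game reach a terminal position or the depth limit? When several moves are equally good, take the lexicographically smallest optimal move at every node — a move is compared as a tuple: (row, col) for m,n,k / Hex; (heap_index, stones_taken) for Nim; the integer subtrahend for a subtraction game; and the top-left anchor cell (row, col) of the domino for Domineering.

[XO..X/XO...] O move#1: (0,2):+0/XOO.X/XO...*, (0,3):+0/XO.OX/XO..., (1,2):+0/XO..X/XOO.., (1,3):+0/XO..X/XO.O., (1,4):+0/XO..X/XO..O
[XOO.X/XO...] X move#2: (0,3):+0/XOOXX/XO...*, (1,2):-1/XOO.X/XOX.., (1,3):-1/XOO.X/XO.X., (1,4):-1/XOO.X/XO..X
[XOOXX/XO...] O move#3: (1,2):+0/XOOXX/XOO..*, (1,3):+0/XOOXX/XO.O., (1,4):+0/XOOXX/XO..O
[XOOXX/XOO..] X move#4: (1,3):+0/XOOXX/XOOX.*, (1,4):-1/XOOXX/XOO.X
[XOOXX/XOOX.] O move#5: (1,4):+0/XOOXX/XOOXO*
[XOOXX/XOOXO] end (terminal +0, X#6); searched XO..X/XO... to 5

PV length from [XO..X/XO...]: 5 plies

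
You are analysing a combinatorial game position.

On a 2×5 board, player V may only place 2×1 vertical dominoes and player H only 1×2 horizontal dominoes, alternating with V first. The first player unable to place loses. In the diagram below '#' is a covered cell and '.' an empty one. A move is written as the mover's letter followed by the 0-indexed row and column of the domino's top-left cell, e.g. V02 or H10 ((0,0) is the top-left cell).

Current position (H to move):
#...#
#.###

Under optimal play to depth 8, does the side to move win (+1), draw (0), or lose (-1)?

value(#...#/#.###, H) = +1

[#...#/#.###] H move#1: H01:+1/###.#/#.###*, H02:-1/#.###/#.###
[###.#/#.###] end (terminal -1, V#2); searched #...#/#.### to 8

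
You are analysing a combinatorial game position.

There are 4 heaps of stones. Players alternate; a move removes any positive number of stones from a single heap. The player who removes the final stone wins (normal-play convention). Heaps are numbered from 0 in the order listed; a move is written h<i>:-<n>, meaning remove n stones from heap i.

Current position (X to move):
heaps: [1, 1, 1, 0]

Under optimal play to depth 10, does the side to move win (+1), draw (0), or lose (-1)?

value((1,1,1,0), X) = +1

[(1,1,1,0)] X move#1: h0:-1:+1/(0,1,1,0)*, h1:-1:+1/(1,0,1,0), h2:-1:+1/(1,1,0,0)
[(0,1,1,0)] O move#2: h1:-1:-1/(0,0,1,0)*, h2:-1:-1/(0,1,0,0)
[(0,0,1,0)] X move#3: h2:-1:+1/(0,0,0,0)*
[(0,0,0,0)] end (terminal -1, O#4); searched (1,1,1,0) to 10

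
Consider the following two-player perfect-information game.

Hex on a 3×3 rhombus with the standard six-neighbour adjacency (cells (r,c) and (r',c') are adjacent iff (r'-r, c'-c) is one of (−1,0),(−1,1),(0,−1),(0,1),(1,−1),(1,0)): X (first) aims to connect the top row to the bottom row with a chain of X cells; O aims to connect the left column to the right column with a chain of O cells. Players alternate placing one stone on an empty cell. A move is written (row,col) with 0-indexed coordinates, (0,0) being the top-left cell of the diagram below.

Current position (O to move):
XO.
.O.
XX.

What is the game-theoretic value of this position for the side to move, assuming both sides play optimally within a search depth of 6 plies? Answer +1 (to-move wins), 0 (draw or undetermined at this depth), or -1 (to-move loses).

ply 1, O at XO./.O./XX. | (0,2)=-1→XOO/.O./XX.; (1,0)=+1→XO./OO./XX.*; (1,2)=-1→XO./.OO/XX.; (2,2)=-1→XO./.O./XXO
ply 2, X at XO./OO./XX. | (0,2)=-1→XOX/OO./XX.*; (1,2)=-1→XO./OOX/XX.; (2,2)=-1→XO./OO./XXX
ply 3, O at XOX/OO./XX. | (1,2)=+1→XOX/OOO/XX.*; (2,2)=-1→XOX/OO./XXO
ply 4: XOX/OOO/XX. is terminal -1 (X); from XO./.O./XX. depth 6

value(XO./.O./XX., O) = +1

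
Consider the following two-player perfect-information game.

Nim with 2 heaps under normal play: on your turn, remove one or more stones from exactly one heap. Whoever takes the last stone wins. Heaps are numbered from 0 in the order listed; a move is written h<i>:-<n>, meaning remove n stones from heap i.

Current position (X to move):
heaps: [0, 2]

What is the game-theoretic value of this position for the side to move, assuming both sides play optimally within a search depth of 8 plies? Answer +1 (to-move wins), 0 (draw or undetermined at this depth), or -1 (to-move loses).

value((0,2), X) = +1

ply 1, X at (0,2) | h1:-1=-1→(0,1); h1:-2=+1→(0,0)*
ply 2: (0,0) is terminal -1 (O); from (0,2) depth 8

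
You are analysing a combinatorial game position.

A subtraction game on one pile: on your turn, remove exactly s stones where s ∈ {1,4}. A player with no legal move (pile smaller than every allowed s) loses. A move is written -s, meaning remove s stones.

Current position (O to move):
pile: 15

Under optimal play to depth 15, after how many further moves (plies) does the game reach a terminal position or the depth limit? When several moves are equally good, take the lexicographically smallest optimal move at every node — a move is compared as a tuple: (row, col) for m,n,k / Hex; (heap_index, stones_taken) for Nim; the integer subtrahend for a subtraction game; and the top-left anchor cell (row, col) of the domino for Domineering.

ply 1, O at 15 | -1=-1→14*; -4=-1→11
ply 2, X at 14 | -1=-1→13; -4=+1→10*
ply 3, O at 10 | -1=-1→9*; -4=-1→6
ply 4, X at 9 | -1=-1→8; -4=+1→5*
ply 5, O at 5 | -1=-1→4*; -4=-1→1
ply 6, X at 4 | -1=-1→3; -4=+1→0*
ply 7: 0 is terminal -1 (O); from 15 depth 15

PV length from [15]: 6 plies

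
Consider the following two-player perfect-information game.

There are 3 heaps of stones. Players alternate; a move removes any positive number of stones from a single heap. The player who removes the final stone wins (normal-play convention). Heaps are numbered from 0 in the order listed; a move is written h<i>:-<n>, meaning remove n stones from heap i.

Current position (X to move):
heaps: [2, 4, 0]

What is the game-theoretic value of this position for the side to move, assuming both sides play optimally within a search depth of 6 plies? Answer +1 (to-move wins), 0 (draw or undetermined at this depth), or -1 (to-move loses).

p1 X@[(2,4,0)]: h0:-1[(1,4,0)]-1 h0:-2[(0,4,0)]-1 h1:-1[(2,3,0)]-1 h1:-2[(2,2,0)]+1* h1:-3[(2,1,0)]-1 h1:-4[(2,0,0)]-1
p2 O@[(2,2,0)]: h0:-1[(1,2,0)]-1* h0:-2[(0,2,0)]-1 h1:-1[(2,1,0)]-1 h1:-2[(2,0,0)]-1
p3 X@[(1,2,0)]: h0:-1[(0,2,0)]-1 h1:-1[(1,1,0)]+1* h1:-2[(1,0,0)]-1
p4 O@[(1,1,0)]: h0:-1[(0,1,0)]-1* h1:-1[(1,0,0)]-1
p5 X@[(0,1,0)]: h1:-1[(0,0,0)]+1*
p6 O@[(0,0,0)] terminal -1; root [(2,4,0)] d6

value((2,4,0), X) = +1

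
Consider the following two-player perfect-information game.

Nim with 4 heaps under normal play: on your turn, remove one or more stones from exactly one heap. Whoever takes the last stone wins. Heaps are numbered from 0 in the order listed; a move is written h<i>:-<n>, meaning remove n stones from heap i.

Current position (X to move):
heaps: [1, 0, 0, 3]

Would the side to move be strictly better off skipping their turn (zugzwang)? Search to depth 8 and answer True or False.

zugzwang((1,0,0,3), X) = False

p1 X@[(1,0,0,3)]: h0:-1[(0,0,0,3)]-1 h3:-1[(1,0,0,2)]-1 h3:-2[(1,0,0,1)]+1* h3:-3[(1,0,0,0)]-1
p2 O@[(1,0,0,1)]: h0:-1[(0,0,0,1)]-1* h3:-1[(1,0,0,0)]-1
p3 X@[(0,0,0,1)]: h3:-1[(0,0,0,0)]+1*
p4 O@[(0,0,0,0)] terminal -1; root [(1,0,0,3)] d8
if X skipped the turn, O would face:
~ p1 O@[(1,0,0,3)]: h0:-1[(0,0,0,3)]-1 h3:-1[(1,0,0,2)]-1 h3:-2[(1,0,0,1)]+1* h3:-3[(1,0,0,0)]-1
~ p2 X@[(1,0,0,1)]: h0:-1[(0,0,0,1)]-1* h3:-1[(1,0,0,0)]-1
~ p3 O@[(0,0,0,1)]: h3:-1[(0,0,0,0)]+1*
~ p4 X@[(0,0,0,0)] terminal -1; root [(1,0,0,3)] d8
compare (X): move=+1 vs pass=-1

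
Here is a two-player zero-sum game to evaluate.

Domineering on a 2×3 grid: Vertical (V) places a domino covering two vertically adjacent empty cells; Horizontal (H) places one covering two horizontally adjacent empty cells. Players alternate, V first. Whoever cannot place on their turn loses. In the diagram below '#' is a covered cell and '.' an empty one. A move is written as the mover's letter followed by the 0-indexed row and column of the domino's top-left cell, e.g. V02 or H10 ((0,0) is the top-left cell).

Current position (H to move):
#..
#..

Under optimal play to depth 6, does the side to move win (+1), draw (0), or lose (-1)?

p1 H@[#../#..]: H01[###/#..]+1* H11[#../###]+1
p2 V@[###/#..] terminal -1; root [#../#..] d6

value(#../#.., H) = +1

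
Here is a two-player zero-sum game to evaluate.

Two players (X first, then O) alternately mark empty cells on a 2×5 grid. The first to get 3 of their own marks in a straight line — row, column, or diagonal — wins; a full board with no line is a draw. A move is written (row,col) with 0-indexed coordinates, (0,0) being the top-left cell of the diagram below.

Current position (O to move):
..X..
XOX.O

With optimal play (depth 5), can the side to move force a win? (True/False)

O winning at [..X../XOX.O]: False

p1 O@[..X../XOX.O]: (0,0)[O.X../XOX.O]-1 (0,1)[.OX../XOX.O]+0* (0,3)[..XO./XOX.O]+0 (0,4)[..X.O/XOX.O]-1 (1,3)[..X../XOXOO]-1
p2 X@[.OX../XOX.O]: (0,0)[XOX../XOX.O]+0* (0,3)[.OXX./XOX.O]+0 (0,4)[.OX.X/XOX.O]+0 (1,3)[.OX../XOXXO]+0
p3 O@[XOX../XOX.O]: (0,3)[XOXO./XOX.O]+0* (0,4)[XOX.O/XOX.O]+0 (1,3)[XOX../XOXOO]+0
p4 X@[XOXO./XOX.O]: (0,4)[XOXOX/XOX.O]+0* (1,3)[XOXO./XOXXO]+0
p5 O@[XOXOX/XOX.O]: (1,3)[XOXOX/XOXOO]+0*
p6 X@[XOXOX/XOXOO] terminal +0; root [..X../XOX.O] d5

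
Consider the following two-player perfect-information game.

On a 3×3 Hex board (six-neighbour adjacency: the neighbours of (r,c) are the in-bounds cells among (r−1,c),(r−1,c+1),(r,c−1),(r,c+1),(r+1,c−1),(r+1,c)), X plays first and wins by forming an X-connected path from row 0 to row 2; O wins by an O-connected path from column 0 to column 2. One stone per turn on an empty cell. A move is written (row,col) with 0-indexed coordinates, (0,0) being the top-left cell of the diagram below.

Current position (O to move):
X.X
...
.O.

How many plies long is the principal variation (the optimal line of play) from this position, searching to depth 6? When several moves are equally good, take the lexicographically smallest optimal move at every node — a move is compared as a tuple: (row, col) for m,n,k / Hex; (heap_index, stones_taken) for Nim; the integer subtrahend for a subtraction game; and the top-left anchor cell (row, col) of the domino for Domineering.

PV length from [X.X/.../.O.]: 5 plies

p1 O@[X.X/.../.O.]: (0,1)[XOX/.../.O.]-1 (1,0)[X.X/O../.O.]+1* (1,1)[X.X/.O./.O.]+1 (1,2)[X.X/..O/.O.]-1 (2,0)[X.X/.../OO.]+1 (2,2)[X.X/.../.OO]-1
p2 X@[X.X/O../.O.]: (0,1)[XXX/O../.O.]-1* (1,1)[X.X/OX./.O.]-1 (1,2)[X.X/O.X/.O.]-1 (2,0)[X.X/O../XO.]-1 (2,2)[X.X/O../.OX]-1
p3 O@[XXX/O../.O.]: (1,1)[XXX/OO./.O.]+1* (1,2)[XXX/O.O/.O.]+1 (2,0)[XXX/O../OO.]+1 (2,2)[XXX/O../.OO]+1
p4 X@[XXX/OO./.O.]: (1,2)[XXX/OOX/.O.]-1* (2,0)[XXX/OO./XO.]-1 (2,2)[XXX/OO./.OX]-1
p5 O@[XXX/OOX/.O.]: (2,0)[XXX/OOX/OO.]-1 (2,2)[XXX/OOX/.OO]+1*
p6 X@[XXX/OOX/.OO] terminal -1; root [X.X/.../.O.] d6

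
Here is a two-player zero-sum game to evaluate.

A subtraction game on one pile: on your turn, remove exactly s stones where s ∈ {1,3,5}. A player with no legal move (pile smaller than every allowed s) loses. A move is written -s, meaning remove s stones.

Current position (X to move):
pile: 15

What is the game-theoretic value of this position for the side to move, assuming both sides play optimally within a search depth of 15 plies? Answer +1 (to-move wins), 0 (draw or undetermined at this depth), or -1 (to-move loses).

ply 1, X at 15 | -1=+1→14*; -3=+1→12; -5=+1→10
ply 2, O at 14 | -1=-1→13*; -3=-1→11; -5=-1→9
ply 3, X at 13 | -1=+1→12*; -3=+1→10; -5=+1→8
ply 4, O at 12 | -1=-1→11*; -3=-1→9; -5=-1→7
ply 5, X at 11 | -1=+1→10*; -3=+1→8; -5=+1→6
ply 6, O at 10 | -1=-1→9*; -3=-1→7; -5=-1→5
ply 7, X at 9 | -1=+1→8*; -3=+1→6; -5=+1→4
ply 8, O at 8 | -1=-1→7*; -3=-1→5; -5=-1→3
ply 9, X at 7 | -1=+1→6*; -3=+1→4; -5=+1→2
ply 10, O at 6 | -1=-1→5*; -3=-1→3; -5=-1→1
ply 11, X at 5 | -1=+1→4*; -3=+1→2; -5=+1→0
ply 12, O at 4 | -1=-1→3*; -3=-1→1
ply 13, X at 3 | -1=+1→2*; -3=+1→0
ply 14, O at 2 | -1=-1→1*
ply 15, X at 1 | -1=+1→0*
ply 16: 0 is terminal -1 (O); from 15 depth 15

value(15, X) = +1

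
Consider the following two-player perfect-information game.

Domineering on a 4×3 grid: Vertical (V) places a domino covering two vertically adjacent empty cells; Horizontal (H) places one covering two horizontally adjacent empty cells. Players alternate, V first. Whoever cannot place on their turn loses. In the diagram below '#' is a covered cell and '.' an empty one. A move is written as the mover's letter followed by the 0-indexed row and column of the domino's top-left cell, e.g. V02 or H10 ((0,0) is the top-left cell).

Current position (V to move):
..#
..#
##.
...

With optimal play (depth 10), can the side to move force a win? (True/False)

V winning at [..#/..#/##./...]: True

[..#/..#/##./...] V move#1: V00:+1/#.#/#.#/##./...*, V01:+1/.##/.##/##./..., V22:-1/..#/..#/###/..#
[#.#/#.#/##./...] H move#2: H30:-1/#.#/#.#/##./##.*, H31:-1/#.#/#.#/##./.##
[#.#/#.#/##./##.] V move#3: V01:+1/###/###/##./##.*, V22:+1/#.#/#.#/###/###
[###/###/##./##.] end (terminal -1, H#4); searched ..#/..#/##./... to 10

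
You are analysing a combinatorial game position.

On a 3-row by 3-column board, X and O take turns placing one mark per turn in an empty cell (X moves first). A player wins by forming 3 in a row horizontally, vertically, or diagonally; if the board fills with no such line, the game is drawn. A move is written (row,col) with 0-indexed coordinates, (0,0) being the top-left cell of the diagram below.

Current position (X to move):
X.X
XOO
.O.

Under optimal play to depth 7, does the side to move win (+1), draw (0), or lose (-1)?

value(X.X/XOO/.O., X) = +1

ply 1, X at X.X/XOO/.O. | (0,1)=+1→XXX/XOO/.O.*; (2,0)=+1→X.X/XOO/XO.; (2,2)=-1→X.X/XOO/.OX
ply 2: XXX/XOO/.O. is terminal -1 (O); from X.X/XOO/.O. depth 7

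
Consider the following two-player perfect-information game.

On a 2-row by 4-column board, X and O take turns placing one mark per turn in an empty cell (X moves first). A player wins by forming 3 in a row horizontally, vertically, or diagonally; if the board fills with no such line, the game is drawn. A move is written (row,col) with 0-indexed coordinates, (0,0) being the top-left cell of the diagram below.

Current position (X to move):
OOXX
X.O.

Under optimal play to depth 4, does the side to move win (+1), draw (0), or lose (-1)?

value(OOXX/X.O., X) = 0

[OOXX/X.O.] X move#1: (1,1):+0/OOXX/XXO.*, (1,3):+0/OOXX/X.OX
[OOXX/XXO.] O move#2: (1,3):+0/OOXX/XXOO*
[OOXX/XXOO] end (terminal +0, X#3); searched OOXX/X.O. to 4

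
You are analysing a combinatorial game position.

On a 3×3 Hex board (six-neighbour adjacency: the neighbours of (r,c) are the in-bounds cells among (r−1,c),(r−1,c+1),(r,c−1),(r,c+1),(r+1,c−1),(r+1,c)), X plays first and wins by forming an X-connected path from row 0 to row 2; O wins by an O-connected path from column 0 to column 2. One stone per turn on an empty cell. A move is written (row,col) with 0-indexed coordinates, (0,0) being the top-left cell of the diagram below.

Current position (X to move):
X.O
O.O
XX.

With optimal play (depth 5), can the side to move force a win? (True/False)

X winning at [X.O/O.O/XX.]: False

[X.O/O.O/XX.] X move#1: (0,1):-1/XXO/O.O/XX.*, (1,1):-1/X.O/OXO/XX., (2,2):-1/X.O/O.O/XXX
[XXO/O.O/XX.] O move#2: (1,1):+1/XXO/OOO/XX.*, (2,2):-1/XXO/O.O/XXO
[XXO/OOO/XX.] end (terminal -1, X#3); searched X.O/O.O/XX. to 5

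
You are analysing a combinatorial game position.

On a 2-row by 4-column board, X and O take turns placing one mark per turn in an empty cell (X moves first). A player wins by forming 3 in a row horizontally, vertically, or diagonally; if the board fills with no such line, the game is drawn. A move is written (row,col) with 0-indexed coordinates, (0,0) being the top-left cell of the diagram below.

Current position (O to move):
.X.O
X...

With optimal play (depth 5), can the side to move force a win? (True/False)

[.X.O/X...] O move#1: (0,0):+0/OX.O/X...*, (0,2):+0/.XOO/X..., (1,1):+0/.X.O/XO.., (1,2):+0/.X.O/X.O., (1,3):+0/.X.O/X..O
[OX.O/X...] X move#2: (0,2):+0/OXXO/X...*, (1,1):+0/OX.O/XX.., (1,2):+0/OX.O/X.X., (1,3):+0/OX.O/X..X
[OXXO/X...] O move#3: (1,1):+0/OXXO/XO..*, (1,2):+0/OXXO/X.O., (1,3):+0/OXXO/X..O
[OXXO/XO..] X move#4: (1,2):+0/OXXO/XOX.*, (1,3):+0/OXXO/XO.X
[OXXO/XOX.] O move#5: (1,3):+0/OXXO/XOXO*
[OXXO/XOXO] end (terminal +0, X#6); searched .X.O/X... to 5

O winning at [.X.O/X...]: False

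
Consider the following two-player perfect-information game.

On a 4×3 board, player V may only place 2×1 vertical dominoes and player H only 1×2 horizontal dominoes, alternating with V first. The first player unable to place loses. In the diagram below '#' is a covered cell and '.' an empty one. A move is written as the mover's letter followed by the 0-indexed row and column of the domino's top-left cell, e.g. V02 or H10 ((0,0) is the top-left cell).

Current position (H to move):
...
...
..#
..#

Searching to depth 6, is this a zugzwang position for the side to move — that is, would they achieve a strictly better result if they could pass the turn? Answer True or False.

zugzwang(.../.../..#/..#, H) = False

[.../.../..#/..#] H move#1: H00:-1/##./.../..#/..#*, H01:-1/.##/.../..#/..#, H10:-1/.../##./..#/..#, H11:-1/.../.##/..#/..#, H20:-1/.../.../###/..#, H30:-1/.../.../..#/###
[##./.../..#/..#] V move#2: V02:-1/###/..#/..#/..#, V10:+1/##./#../#.#/..#*, V11:+1/##./.#./.##/..#, V20:+1/##./.../#.#/#.#, V21:+1/##./.../.##/.##
[##./#../#.#/..#] H move#3: H11:-1/##./###/#.#/..#*, H30:-1/##./#../#.#/###
[##./###/#.#/..#] V move#4: V21:+1/##./###/###/.##*
[##./###/###/.##] end (terminal -1, H#5); searched .../.../..#/..# to 6
pass branch (V moves first from the same position):
  | [.../.../..#/..#] V move#1: V00:+1/#../#../..#/..#*, V01:+1/.#./.#./..#/..#, V02:+1/..#/..#/..#/..#, V10:-1/.../#../#.#/..#, V11:+1/.../.#./.##/..#, V20:+1/.../.../#.#/#.#, V21:+1/.../.../.##/.##
  | [#../#../..#/..#] H move#2: H01:-1/###/#../..#/..#*, H11:-1/#../###/..#/..#, H20:-1/#../#../###/..#, H30:-1/#../#../..#/###
  | [###/#../..#/..#] V move#3: V11:-1/###/##./.##/..#, V20:+1/###/#../#.#/#.#*, V21:+1/###/#../.##/.##
  | [###/#../#.#/#.#] H move#4: H11:-1/###/###/#.#/#.#*
  | [###/###/#.#/#.#] V move#5: V21:+1/###/###/###/###*
  | [###/###/###/###] end (terminal -1, H#6); searched .../.../..#/..# to 6
H moving scores -1; H passing scores -1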